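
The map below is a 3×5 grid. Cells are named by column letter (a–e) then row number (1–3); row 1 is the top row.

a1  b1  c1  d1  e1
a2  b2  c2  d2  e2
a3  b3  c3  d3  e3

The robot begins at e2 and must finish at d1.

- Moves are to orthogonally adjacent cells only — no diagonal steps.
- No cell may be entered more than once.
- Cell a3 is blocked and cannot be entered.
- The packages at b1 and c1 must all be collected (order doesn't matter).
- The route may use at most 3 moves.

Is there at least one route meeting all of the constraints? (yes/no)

no

Even ignoring the no-revisit rule, getting from e2 to d1, taking the cheapest ordering e2 → c1 → b1 → d1 needs at least 3 + 1 + 2 = 6 moves (Manhattan distance per leg), which exceeds the 3-move limit.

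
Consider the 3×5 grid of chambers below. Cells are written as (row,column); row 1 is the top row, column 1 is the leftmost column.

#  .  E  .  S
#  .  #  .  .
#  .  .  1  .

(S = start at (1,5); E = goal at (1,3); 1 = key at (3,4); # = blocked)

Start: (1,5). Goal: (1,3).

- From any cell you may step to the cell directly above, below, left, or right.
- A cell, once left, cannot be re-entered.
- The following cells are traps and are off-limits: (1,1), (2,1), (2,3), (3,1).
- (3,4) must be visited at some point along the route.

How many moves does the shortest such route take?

Any route passes through (3,4) somewhere between (1,5) and (1,3). Summing Manhattan distances along the two legs ((1,5) → (3,4) → (1,3)) gives a lower bound of 3 + 3 = 6 moves.
A route of 6 moves achieves this: (1,5) → (2,5) → (3,5) → (3,4) → (2,4) → (1,4) → (1,3).
Since 6 matches the lower bound, it is optimal.

6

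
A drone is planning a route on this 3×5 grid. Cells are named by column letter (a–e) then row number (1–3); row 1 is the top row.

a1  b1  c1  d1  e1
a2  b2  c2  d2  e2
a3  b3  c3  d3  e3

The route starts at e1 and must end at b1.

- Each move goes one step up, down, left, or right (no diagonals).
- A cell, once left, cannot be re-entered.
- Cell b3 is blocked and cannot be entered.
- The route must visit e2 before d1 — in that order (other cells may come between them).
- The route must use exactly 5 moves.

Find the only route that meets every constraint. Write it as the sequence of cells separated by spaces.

e1 e2 d2 d1 c1 b1

The waypoints must appear in the order e2, d1, with no cell reused.
Route from e1: down to e2, left to d2, up to d1, 2× left (reaching b1) — 5 moves in all.
Check: order respected (e2 at step 1, d1 at step 3); 5 moves as required.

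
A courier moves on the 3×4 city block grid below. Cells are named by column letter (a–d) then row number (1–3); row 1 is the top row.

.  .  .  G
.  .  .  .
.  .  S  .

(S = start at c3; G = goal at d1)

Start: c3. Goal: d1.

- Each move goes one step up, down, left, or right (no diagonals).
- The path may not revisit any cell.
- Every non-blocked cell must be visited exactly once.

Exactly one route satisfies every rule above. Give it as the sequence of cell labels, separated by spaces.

Need to visit all 12 open cells exactly once, starting at c3 and ending at d1.
Route from c3: right to d3, up to d2, 2× left (reaching b2), down to b3, left to a3, 2× up (reaching a1), 3× right (reaching d1) — 11 moves in all.
Check: all 12 open cells covered.

c3 d3 d2 c2 b2 b3 a3 a2 a1 b1 c1 d1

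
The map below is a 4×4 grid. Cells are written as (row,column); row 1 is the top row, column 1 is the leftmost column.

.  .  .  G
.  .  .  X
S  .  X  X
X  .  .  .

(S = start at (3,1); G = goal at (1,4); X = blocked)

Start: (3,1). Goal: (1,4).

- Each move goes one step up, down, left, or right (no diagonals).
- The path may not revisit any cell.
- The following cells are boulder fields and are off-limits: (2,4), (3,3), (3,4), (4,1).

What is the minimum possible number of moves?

The Manhattan distance from (3,1) to (1,4) is |3−1| + |1−4| = 5, so at least 5 moves are needed.
A route of 5 moves achieves this: (3,1) → (2,1) → (1,1) → (1,2) → (1,3) → (1,4).
Since 5 matches the lower bound, it is optimal.

5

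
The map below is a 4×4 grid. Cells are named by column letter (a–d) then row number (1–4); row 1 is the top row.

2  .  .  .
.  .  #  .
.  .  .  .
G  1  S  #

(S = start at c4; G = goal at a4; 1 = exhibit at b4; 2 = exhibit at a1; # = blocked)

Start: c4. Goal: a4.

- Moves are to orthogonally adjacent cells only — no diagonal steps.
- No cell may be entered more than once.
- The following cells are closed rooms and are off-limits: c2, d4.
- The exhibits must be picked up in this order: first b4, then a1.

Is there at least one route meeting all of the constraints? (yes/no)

One route that works: c4 → b4 → b3 → b2 → b1 → a1 → a2 → a3 → a4.

yes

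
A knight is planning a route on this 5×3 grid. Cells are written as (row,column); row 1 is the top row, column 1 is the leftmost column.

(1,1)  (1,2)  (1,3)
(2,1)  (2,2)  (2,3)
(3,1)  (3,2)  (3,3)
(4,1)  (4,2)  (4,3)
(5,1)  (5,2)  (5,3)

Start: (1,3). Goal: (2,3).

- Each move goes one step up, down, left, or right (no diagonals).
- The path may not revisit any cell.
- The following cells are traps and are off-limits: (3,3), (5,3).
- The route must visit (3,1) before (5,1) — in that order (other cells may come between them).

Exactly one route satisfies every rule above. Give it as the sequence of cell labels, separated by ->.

The waypoints must appear in the order (3,1), (5,1), with no cell reused.
Route from (1,3): 2× left (reaching (1,1)), 4× down (reaching (5,1)), right to (5,2), 3× up (reaching (2,2)), right to (2,3) — 11 moves in all.
Check: order respected ((3,1) at step 4, (5,1) at step 6).

(1,3) -> (1,2) -> (1,1) -> (2,1) -> (3,1) -> (4,1) -> (5,1) -> (5,2) -> (4,2) -> (3,2) -> (2,2) -> (2,3)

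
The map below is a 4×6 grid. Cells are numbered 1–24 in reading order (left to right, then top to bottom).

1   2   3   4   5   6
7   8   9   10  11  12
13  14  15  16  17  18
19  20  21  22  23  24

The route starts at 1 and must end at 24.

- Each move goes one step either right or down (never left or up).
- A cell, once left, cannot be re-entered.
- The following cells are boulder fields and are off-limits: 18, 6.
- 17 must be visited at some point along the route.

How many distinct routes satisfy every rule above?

A right/down-only route from 1 to 24 makes exactly 3 down-moves and 5 right-moves in some order.
With no other constraints that would be C(8,3) = 56 routes.
Split at 17 and multiply the segment counts (each segment already excludes blocked cells): 1→17: 15; 17→24: 1; product = 15.
That gives 15 routes.

15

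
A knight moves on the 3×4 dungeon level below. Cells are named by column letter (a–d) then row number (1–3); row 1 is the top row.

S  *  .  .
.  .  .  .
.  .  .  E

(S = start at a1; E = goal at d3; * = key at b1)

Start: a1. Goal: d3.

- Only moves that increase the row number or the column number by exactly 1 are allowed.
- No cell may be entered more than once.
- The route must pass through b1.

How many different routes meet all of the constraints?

A right/down-only route from a1 to d3 makes exactly 2 down-moves and 3 right-moves in some order.
With no other constraints that would be C(5,2) = 10 routes.
Split at b1 and multiply the segment counts: a1→b1: 1; b1→d3: 6; product = 6.
That gives 6 routes.

6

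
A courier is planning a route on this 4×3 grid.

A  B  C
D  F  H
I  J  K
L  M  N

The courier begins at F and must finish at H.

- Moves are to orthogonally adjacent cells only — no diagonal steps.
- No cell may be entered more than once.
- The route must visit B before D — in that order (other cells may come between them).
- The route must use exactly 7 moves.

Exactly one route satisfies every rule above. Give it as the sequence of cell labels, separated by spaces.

The waypoints must appear in the order B, D, with no cell reused.
Route from F: up 1 to B, left 1 to A, down 2 to I, right 2 to K, up 1 to H — 7 moves in all.
Check: order respected (B at step 1, D at step 3); 7 moves as required.

F B A D I J K H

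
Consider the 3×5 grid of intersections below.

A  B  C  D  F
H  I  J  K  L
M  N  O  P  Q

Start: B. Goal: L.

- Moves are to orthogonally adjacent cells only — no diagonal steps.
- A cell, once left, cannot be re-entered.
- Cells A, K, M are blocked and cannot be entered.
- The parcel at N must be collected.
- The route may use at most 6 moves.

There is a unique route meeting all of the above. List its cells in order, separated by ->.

Any route must reach N and still end at L within 6 moves, so the order of the required stops is forced.
Route from B: 2× down (reaching N), 3× right (reaching Q), up to L — 6 moves in all.
Check: all required cells visited; 6 ≤ 6 moves.

B -> I -> N -> O -> P -> Q -> L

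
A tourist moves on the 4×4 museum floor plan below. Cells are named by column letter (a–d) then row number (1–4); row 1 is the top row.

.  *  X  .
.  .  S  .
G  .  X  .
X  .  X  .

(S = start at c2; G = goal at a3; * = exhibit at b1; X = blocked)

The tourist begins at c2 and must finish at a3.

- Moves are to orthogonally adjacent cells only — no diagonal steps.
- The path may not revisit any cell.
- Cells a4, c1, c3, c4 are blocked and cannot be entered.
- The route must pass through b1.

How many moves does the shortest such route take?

Any route passes through b1 somewhere between c2 and a3. Summing Manhattan distances along the two legs (c2 → b1 → a3) gives a lower bound of 2 + 3 = 5 moves.
A route of 5 moves achieves this: c2 → b2 → b1 → a1 → a2 → a3.
Since 5 matches the lower bound, it is optimal.

5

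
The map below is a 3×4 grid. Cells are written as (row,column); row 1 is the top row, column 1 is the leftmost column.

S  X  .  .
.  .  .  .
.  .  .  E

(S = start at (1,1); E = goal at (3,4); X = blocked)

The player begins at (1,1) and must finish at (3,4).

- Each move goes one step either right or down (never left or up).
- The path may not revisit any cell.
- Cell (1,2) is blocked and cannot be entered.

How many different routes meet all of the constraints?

A right/down-only route from (1,1) to (3,4) makes exactly 2 down-moves and 3 right-moves in some order.
With no other constraints that would be C(5,2) = 10 routes.
Subtract routes through each blocked cell (inclusion–exclusion for overlaps): − through (1,2): 6 → 4.
That gives 4 routes.

4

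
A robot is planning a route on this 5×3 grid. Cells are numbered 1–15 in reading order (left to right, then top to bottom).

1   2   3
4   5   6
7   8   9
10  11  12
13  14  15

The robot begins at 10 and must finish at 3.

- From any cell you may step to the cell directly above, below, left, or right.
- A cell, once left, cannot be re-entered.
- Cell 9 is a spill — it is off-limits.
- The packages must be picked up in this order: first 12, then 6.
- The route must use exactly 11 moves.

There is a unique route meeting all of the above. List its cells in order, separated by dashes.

10 - 13 - 14 - 15 - 12 - 11 - 8 - 7 - 4 - 5 - 6 - 3

The waypoints must appear in the order 12, 6, with no cell reused.
Route from 10: down 1 to 13, right 2 to 15, up 1 to 12, left 1 to 11, up 1 to 8, left 1 to 7, up 1 to 4, right 2 to 6, up 1 to 3 — 11 moves in all.
Check: order respected (12 at step 4, 6 at step 10); 11 moves as required.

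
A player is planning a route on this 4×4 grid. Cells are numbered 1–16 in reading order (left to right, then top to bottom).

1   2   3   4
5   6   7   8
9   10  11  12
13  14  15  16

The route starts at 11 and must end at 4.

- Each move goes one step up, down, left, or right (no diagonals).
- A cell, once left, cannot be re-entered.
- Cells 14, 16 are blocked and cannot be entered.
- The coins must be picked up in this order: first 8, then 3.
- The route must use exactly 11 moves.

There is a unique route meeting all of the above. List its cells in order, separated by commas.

11, 12, 8, 7, 6, 10, 9, 5, 1, 2, 3, 4

The waypoints must appear in the order 8, 3, with no cell reused.
Route from 11: right 1 to 12, up 1 to 8, left 2 to 6, down 1 to 10, left 1 to 9, up 2 to 1, right 3 to 4 — 11 moves in all.
Check: order respected (8 at step 2, 3 at step 10); 11 moves as required.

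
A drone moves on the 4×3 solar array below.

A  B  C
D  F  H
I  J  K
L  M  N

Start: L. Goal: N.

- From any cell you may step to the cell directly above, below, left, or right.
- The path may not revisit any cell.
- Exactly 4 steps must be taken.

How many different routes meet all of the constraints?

Need simple routes of exactly 4 moves from L to N (Manhattan distance 2, so 1 moves are spent on a detour and 1 undoing it).
Enumerating: L I J M N | L I J K N | L M J K N.
That gives 3 routes.

3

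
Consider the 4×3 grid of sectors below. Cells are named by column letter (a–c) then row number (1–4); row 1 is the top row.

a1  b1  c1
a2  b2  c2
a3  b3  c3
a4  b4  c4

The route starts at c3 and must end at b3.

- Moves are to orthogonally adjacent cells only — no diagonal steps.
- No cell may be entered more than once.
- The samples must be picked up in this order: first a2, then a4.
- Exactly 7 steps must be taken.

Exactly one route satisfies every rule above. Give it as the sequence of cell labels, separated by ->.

c3 -> c2 -> b2 -> a2 -> a3 -> a4 -> b4 -> b3

The waypoints must appear in the order a2, a4, with no cell reused.
Route from c3: up to c2, 2× left (reaching a2), 2× down (reaching a4), right to b4, up to b3 — 7 moves in all.
Check: order respected (a2 at step 3, a4 at step 5); 7 moves as required.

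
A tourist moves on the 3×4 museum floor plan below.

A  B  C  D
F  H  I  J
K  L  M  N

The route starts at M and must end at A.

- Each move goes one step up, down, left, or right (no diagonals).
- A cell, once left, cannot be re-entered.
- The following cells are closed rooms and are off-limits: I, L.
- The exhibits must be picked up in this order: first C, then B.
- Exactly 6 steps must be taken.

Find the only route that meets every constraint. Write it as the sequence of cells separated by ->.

M -> N -> J -> D -> C -> B -> A

The waypoints must appear in the order C, B, with no cell reused.
Route from M: right 1 to N, up 2 to D, left 3 to A — 6 moves in all.
Check: order respected (C at step 4, B at step 5); 6 moves as required.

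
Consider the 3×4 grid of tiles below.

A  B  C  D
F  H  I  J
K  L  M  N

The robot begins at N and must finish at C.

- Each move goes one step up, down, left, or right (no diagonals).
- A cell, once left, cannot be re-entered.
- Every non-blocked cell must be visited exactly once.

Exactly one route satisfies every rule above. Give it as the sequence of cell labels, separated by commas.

N, M, L, K, F, A, B, H, I, J, D, C

Need to visit all 12 open cells exactly once, starting at N and ending at C.
Cell D has only two open neighbours (J and C), so the path must pass straight through it: one of those is the cell it's entered from and the other is where it exits.
Route from N: 3× left (reaching K), 2× up (reaching A), right to B, down to H, 2× right (reaching J), up to D, left to C — 11 moves in all.
Check: all 12 open cells covered.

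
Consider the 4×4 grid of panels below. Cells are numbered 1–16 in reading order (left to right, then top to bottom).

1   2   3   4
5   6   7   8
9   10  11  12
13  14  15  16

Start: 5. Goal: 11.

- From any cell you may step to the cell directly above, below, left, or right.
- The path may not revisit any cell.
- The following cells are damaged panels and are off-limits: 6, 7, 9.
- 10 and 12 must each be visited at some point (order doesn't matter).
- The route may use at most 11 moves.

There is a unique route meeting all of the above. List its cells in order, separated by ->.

Any route must reach 10 and 12 and still end at 11 within 11 moves, so the order of the required stops is forced.
Route from 5: up to 1, 3× right (reaching 4), 3× down (reaching 16), 2× left (reaching 14), up to 10, right to 11 — 11 moves in all.
Check: all required cells visited; 11 ≤ 11 moves.

5 -> 1 -> 2 -> 3 -> 4 -> 8 -> 12 -> 16 -> 15 -> 14 -> 10 -> 11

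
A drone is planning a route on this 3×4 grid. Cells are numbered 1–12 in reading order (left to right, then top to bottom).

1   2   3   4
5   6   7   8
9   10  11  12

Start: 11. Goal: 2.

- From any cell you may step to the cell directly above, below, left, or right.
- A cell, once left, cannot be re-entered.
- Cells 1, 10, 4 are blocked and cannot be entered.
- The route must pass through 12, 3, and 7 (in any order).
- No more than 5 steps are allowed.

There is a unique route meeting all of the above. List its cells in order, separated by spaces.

11 12 8 7 3 2

The budget equals the shortest possible length, so every move has to be on a shortest route through the required cells.
Route from 11: right 1 to 12, up 1 to 8, left 1 to 7, up 1 to 3, left 1 to 2 — 5 moves in all.
Check: all required cells visited; 5 ≤ 5 moves.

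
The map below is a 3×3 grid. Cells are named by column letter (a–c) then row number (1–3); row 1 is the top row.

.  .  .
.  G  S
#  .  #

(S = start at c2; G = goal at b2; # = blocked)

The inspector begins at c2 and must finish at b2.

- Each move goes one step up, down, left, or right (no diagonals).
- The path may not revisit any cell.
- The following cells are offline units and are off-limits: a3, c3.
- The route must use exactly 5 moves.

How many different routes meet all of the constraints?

1

Need simple routes of exactly 5 moves from c2 to b2 (Manhattan distance 1, so 2 moves are spent on a detour and 2 undoing it).
Enumerating: c2 c1 b1 a1 a2 b2.
That gives 1 route.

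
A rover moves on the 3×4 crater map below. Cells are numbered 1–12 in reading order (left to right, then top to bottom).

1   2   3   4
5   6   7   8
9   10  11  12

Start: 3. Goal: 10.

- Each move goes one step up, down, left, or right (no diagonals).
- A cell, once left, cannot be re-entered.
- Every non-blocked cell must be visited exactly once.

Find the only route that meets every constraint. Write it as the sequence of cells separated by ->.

3 -> 4 -> 8 -> 12 -> 11 -> 7 -> 6 -> 2 -> 1 -> 5 -> 9 -> 10

Need to visit all 12 open cells exactly once, starting at 3 and ending at 10.
Route from 3: right 1 to 4, down 2 to 12, left 1 to 11, up 1 to 7, left 1 to 6, up 1 to 2, left 1 to 1, down 2 to 9, right 1 to 10 — 11 moves in all.
Check: all 12 open cells covered.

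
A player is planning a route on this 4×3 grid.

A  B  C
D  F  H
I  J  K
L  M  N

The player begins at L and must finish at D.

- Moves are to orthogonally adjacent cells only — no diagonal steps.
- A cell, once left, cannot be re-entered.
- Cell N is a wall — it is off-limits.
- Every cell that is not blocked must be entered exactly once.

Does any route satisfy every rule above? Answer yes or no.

Colour the cells like a checkerboard: each orthogonal step flips colour, so a Hamiltonian route alternates colours. Here there are 6 cells of one colour and 5 of the other, with start on the same colour as the goal — the counts and endpoints can't be arranged into an alternating sequence of length 11, so no Hamiltonian route exists.

no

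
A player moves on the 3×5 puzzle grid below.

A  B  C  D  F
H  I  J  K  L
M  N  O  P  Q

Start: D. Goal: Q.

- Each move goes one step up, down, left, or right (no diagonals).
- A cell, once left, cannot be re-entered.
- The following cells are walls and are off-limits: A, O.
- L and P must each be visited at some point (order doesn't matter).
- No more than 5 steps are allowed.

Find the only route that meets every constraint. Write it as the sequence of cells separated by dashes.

The budget equals the shortest possible length, so every move has to be on a shortest route through the required cells.
Route from D: right 1 to F, down 1 to L, left 1 to K, down 1 to P, right 1 to Q — 5 moves in all.
Check: all required cells visited; 5 ≤ 5 moves.

D - F - L - K - P - Q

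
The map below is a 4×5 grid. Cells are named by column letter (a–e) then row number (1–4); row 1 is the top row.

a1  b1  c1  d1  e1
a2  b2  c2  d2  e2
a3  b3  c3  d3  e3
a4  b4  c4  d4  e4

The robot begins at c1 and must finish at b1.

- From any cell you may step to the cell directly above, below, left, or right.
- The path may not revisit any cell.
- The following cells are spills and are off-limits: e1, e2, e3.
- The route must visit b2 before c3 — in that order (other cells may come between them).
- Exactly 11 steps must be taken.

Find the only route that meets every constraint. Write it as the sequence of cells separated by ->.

c1 -> c2 -> b2 -> b3 -> c3 -> c4 -> b4 -> a4 -> a3 -> a2 -> a1 -> b1

The waypoints must appear in the order b2, c3, with no cell reused.
Route from c1: down 1 to c2, left 1 to b2, down 1 to b3, right 1 to c3, down 1 to c4, left 2 to a4, up 3 to a1, right 1 to b1 — 11 moves in all.
Check: order respected (b2 at step 2, c3 at step 4); 11 moves as required.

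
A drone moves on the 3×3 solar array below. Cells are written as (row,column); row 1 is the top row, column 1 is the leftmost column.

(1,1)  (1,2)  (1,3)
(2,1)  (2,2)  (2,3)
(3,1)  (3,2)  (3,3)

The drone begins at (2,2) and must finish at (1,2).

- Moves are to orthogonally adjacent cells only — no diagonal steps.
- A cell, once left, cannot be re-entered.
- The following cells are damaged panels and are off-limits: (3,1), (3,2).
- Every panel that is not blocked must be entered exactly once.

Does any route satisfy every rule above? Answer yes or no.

no

Cell (3,3) has only one open neighbour but is neither the start nor the goal, so a Hamiltonian route would have to both enter and leave it through the same neighbour — impossible without revisiting.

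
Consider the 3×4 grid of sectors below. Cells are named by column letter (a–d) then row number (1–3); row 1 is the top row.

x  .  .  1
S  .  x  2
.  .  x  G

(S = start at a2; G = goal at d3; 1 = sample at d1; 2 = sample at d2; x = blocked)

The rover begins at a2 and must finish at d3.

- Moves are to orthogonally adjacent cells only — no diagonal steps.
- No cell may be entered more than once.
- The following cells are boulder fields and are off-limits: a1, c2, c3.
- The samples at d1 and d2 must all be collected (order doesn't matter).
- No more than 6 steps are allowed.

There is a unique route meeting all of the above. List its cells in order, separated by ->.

a2 -> b2 -> b1 -> c1 -> d1 -> d2 -> d3

Any route must reach d1 and d2 and still end at d3 within 6 moves, so the order of the required stops is forced.
Route from a2: right to b2, up to b1, 2× right (reaching d1), 2× down (reaching d3) — 6 moves in all.
Check: all required cells visited; 6 ≤ 6 moves.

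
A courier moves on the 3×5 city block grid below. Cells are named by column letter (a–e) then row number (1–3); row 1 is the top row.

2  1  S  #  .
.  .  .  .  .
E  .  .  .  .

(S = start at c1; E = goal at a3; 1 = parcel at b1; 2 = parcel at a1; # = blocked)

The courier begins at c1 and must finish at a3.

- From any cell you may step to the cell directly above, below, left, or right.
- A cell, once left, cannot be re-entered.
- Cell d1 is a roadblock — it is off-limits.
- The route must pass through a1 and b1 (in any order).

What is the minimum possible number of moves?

Any route passes through a1 and b1 in some order between c1 and a3. Summing Manhattan distances along each leg and taking the cheapest ordering (c1 → b1 → a1 → a3) gives a lower bound of 1 + 1 + 2 = 4 moves.
A route of 4 moves achieves this: c1 → b1 → a1 → a2 → a3.
Since 4 matches the lower bound, it is optimal.

4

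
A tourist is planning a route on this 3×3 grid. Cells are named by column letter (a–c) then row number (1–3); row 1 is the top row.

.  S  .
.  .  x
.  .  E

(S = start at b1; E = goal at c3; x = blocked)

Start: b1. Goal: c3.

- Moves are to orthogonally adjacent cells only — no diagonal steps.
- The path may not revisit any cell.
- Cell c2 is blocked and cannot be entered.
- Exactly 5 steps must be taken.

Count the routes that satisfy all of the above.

Need simple routes of exactly 5 moves from b1 to c3 (Manhattan distance 3, so 1 moves are spent on a detour and 1 undoing it).
Enumerating: b1 b2 a2 a3 b3 c3 | b1 a1 a2 a3 b3 c3 | b1 a1 a2 b2 b3 c3.
That gives 3 routes.

3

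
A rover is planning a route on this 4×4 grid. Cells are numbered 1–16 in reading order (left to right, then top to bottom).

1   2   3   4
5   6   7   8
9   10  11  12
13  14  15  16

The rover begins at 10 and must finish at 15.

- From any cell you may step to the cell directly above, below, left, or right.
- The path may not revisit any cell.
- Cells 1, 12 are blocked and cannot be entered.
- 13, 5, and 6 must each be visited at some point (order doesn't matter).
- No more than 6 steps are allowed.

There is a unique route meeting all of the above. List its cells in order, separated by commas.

10, 6, 5, 9, 13, 14, 15

The 6-move cap with required stops at 13, 5, 6 leaves no slack for detours.
Route from 10: up 1 to 6, left 1 to 5, down 2 to 13, right 2 to 15 — 6 moves in all.
Check: all required cells visited; 6 ≤ 6 moves.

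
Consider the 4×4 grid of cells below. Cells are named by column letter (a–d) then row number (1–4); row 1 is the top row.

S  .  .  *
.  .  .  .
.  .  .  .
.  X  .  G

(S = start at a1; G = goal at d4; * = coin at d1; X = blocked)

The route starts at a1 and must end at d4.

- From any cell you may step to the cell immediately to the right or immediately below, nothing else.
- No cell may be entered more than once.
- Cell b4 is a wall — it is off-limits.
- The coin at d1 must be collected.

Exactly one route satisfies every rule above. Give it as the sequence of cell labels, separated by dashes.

Moves only go right or down, so the column and row indices never decrease.
Route from a1: right 3 to d1, down 3 to d4 — 6 moves in all.
Check: all required cells visited.

a1 - b1 - c1 - d1 - d2 - d3 - d4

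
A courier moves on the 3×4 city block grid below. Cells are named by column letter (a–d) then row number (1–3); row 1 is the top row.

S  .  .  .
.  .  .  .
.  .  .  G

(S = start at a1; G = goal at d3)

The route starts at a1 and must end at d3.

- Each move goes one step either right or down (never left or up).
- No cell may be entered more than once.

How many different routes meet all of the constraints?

10

A right/down-only route from a1 to d3 makes exactly 2 down-moves and 3 right-moves in some order.
With no other constraints that would be C(5,2) = 10 routes.
That gives 10 routes.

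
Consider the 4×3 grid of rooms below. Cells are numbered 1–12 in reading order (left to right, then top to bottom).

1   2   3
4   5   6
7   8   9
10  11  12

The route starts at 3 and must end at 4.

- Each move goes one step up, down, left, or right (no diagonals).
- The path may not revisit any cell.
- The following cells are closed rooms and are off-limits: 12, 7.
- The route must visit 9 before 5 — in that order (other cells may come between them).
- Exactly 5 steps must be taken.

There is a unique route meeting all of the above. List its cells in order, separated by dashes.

3 - 6 - 9 - 8 - 5 - 4

The waypoints must appear in the order 9, 5, with no cell reused.
Route from 3: down 2 to 9, left 1 to 8, up 1 to 5, left 1 to 4 — 5 moves in all.
Check: order respected (9 at step 2, 5 at step 4); 5 moves as required.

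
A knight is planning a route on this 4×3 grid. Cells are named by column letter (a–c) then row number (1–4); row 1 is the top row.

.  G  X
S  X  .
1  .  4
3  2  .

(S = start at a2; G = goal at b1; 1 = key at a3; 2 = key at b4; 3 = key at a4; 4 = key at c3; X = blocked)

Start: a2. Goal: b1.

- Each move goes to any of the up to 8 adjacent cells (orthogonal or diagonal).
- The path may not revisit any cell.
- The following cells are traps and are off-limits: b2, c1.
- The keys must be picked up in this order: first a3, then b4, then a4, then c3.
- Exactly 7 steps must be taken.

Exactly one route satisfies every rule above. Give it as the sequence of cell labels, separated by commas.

a2, a3, b4, a4, b3, c3, c2, b1

The waypoints must appear in the order a3, b4, a4, c3, with no cell reused.
Route from a2: down 1 to a3, down-right 1 to b4, left 1 to a4, up-right 1 to b3, right 1 to c3, up 1 to c2, up-left 1 to b1 — 7 moves in all.
Check: order respected (1 at step 1, 2 at step 2, 3 at step 3, 4 at step 5); 7 moves as required.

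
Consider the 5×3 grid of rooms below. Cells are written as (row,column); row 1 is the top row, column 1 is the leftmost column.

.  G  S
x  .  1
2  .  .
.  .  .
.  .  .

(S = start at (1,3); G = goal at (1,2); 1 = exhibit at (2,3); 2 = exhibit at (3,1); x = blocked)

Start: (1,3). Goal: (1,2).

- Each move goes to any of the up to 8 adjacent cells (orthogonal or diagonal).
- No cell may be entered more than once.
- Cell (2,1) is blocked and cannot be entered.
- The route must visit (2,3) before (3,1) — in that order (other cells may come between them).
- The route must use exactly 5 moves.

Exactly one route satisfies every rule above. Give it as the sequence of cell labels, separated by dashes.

(1,3) - (2,3) - (3,2) - (3,1) - (2,2) - (1,2)

The waypoints must appear in the order (2,3), (3,1), with no cell reused.
Route from (1,3): down to (2,3), down-left to (3,2), left to (3,1), up-right to (2,2), up to (1,2) — 5 moves in all.
Check: order respected (1 at step 1, 2 at step 3); 5 moves as required.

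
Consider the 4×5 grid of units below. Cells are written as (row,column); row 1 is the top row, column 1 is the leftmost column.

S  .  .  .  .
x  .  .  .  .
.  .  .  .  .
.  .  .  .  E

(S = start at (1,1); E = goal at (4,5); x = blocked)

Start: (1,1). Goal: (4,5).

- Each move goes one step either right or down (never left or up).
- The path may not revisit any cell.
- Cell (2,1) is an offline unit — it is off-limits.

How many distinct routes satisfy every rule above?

20

A right/down-only route from (1,1) to (4,5) makes exactly 3 down-moves and 4 right-moves in some order.
With no other constraints that would be C(7,3) = 35 routes.
Subtract routes through each blocked cell (inclusion–exclusion for overlaps): − through (2,1): 15 → 20.
That gives 20 routes.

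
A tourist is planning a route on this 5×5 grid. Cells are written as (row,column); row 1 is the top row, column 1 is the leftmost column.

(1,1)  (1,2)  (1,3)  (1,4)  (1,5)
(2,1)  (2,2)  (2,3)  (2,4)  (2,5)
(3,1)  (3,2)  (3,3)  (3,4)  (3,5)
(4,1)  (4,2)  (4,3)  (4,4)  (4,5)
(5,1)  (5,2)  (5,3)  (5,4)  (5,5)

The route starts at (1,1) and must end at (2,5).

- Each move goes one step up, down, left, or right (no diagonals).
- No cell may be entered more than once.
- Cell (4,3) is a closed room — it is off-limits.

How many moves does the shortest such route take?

5

The Manhattan distance from (1,1) to (2,5) is |1−2| + |1−5| = 5, so at least 5 moves are needed.
A route of 5 moves achieves this: (1,1) → (2,1) → (2,2) → (2,3) → (2,4) → (2,5).
Since 5 matches the lower bound, it is optimal.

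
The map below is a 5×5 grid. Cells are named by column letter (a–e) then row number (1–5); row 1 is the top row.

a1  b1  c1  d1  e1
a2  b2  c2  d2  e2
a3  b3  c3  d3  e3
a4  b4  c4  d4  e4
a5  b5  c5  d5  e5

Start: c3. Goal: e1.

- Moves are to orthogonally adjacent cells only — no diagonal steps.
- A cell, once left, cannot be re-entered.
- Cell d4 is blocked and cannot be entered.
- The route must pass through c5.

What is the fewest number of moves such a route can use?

Any route passes through c5 somewhere between c3 and e1. Summing Manhattan distances along the two legs (c3 → c5 → e1) gives a lower bound of 2 + 6 = 8 moves.
A route of 8 moves achieves this: c3 → c4 → c5 → d5 → e5 → e4 → e3 → e2 → e1.
Since 8 matches the lower bound, it is optimal.

8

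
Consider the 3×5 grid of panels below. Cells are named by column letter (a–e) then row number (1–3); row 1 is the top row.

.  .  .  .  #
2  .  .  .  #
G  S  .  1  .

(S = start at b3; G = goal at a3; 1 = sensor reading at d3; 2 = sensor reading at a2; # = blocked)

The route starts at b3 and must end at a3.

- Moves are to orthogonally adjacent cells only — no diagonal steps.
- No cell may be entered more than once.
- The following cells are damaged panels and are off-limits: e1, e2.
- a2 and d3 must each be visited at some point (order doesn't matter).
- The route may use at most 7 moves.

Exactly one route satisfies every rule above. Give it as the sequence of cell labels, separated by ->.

b3 -> c3 -> d3 -> d2 -> c2 -> b2 -> a2 -> a3

The 7-move cap with required stops at a2, d3 leaves no slack for detours.
Route from b3: right 2 to d3, up 1 to d2, left 3 to a2, down 1 to a3 — 7 moves in all.
Check: all required cells visited; 7 ≤ 7 moves.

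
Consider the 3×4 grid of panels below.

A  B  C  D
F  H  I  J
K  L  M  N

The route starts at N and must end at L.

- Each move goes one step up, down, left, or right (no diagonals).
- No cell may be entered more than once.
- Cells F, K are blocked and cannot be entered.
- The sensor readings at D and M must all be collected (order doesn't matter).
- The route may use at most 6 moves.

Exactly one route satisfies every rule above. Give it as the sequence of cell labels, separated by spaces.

The budget equals the shortest possible length, so every move has to be on a shortest route through the required cells.
Route from N: up 2 to D, left 1 to C, down 2 to M, left 1 to L — 6 moves in all.
Check: all required cells visited; 6 ≤ 6 moves.

N J D C I M L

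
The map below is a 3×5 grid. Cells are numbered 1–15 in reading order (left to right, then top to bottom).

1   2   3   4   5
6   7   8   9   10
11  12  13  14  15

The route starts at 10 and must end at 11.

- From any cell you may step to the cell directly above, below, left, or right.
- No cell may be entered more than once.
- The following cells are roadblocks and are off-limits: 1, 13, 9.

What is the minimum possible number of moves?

7

The Manhattan distance from 10 to 11 is |2−3| + |5−1| = 5, so at least 5 moves are needed.
That bound ignores the blocked cells. Measuring each leg by the fewest moves that actually steer around them (10→11: 7) raises the lower bound to 7.
A route of 7 moves exists: 10 → 5 → 4 → 3 → 8 → 7 → 12 → 11.
Since 7 matches that lower bound, it is optimal.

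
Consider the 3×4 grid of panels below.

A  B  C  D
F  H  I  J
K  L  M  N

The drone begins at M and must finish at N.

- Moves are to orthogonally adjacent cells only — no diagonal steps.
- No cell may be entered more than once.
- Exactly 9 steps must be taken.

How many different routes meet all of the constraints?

Need simple routes of exactly 9 moves from M to N (Manhattan distance 1, so 4 moves are spent on a detour and 4 undoing it).
Branch systematically from the start, pruning whenever the remaining move budget drops below the Manhattan distance to N or differs from it in parity. Grouping the completions by first move — via I: 1; via L: 8 (no valid completion starts via N) — and summing: 1 + 8 = 9.
That gives 9 routes.

9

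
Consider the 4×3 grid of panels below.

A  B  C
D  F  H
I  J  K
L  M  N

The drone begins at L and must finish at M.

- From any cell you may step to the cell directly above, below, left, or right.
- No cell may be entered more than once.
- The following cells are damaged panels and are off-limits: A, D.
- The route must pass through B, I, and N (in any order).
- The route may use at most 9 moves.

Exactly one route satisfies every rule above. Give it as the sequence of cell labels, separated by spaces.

L I J F B C H K N M

The budget equals the shortest possible length, so every move has to be on a shortest route through the required cells.
Route from L: up 1 to I, right 1 to J, up 2 to B, right 1 to C, down 3 to N, left 1 to M — 9 moves in all.
Check: all required cells visited; 9 ≤ 9 moves.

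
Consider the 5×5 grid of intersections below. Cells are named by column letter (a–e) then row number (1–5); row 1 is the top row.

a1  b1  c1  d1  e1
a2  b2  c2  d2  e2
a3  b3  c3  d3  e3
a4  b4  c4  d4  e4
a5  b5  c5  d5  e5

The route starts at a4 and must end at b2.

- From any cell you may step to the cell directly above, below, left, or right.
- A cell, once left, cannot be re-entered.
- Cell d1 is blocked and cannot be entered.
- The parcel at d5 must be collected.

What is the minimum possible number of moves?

Any route passes through d5 somewhere between a4 and b2. Summing Manhattan distances along the two legs (a4 → d5 → b2) gives a lower bound of 4 + 5 = 9 moves.
A route of 9 moves achieves this: a4 → a5 → b5 → c5 → d5 → d4 → d3 → d2 → c2 → b2.
Since 9 matches the lower bound, it is optimal.

9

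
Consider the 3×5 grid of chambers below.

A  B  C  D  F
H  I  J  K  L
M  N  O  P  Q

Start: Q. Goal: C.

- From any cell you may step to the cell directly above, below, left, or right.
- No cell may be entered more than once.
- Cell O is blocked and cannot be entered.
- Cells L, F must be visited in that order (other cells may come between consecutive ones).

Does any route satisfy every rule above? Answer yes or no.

yes

One route that works: Q → L → F → D → C.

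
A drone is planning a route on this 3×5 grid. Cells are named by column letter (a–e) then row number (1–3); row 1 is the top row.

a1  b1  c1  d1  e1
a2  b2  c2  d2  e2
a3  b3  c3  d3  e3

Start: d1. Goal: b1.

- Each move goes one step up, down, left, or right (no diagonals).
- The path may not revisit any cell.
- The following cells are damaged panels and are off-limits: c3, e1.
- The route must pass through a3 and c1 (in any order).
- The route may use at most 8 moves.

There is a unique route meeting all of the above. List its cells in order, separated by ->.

d1 -> c1 -> c2 -> b2 -> b3 -> a3 -> a2 -> a1 -> b1

Any route must reach a3 and c1 and still end at b1 within 8 moves, so the order of the required stops is forced.
Route from d1: left 1 to c1, down 1 to c2, left 1 to b2, down 1 to b3, left 1 to a3, up 2 to a1, right 1 to b1 — 8 moves in all.
Check: all required cells visited; 8 ≤ 8 moves.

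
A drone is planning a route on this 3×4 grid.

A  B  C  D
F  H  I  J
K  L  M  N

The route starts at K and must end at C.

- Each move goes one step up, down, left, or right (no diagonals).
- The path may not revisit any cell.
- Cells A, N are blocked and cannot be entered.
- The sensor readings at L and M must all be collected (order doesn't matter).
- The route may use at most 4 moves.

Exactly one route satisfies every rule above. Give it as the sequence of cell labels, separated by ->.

The budget equals the shortest possible length, so every move has to be on a shortest route through the required cells.
Route from K: 2× right (reaching M), 2× up (reaching C) — 4 moves in all.
Check: all required cells visited; 4 ≤ 4 moves.

K -> L -> M -> I -> C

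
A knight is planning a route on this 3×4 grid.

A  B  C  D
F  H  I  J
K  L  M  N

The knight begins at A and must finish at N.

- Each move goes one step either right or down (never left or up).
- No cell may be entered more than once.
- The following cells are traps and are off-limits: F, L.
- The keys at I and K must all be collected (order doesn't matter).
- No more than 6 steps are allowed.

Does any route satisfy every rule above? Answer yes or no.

no

K is below but to the left of I: going I → K would need a leftward move and K → I an upward move, so no right/down-only route can visit both required cells.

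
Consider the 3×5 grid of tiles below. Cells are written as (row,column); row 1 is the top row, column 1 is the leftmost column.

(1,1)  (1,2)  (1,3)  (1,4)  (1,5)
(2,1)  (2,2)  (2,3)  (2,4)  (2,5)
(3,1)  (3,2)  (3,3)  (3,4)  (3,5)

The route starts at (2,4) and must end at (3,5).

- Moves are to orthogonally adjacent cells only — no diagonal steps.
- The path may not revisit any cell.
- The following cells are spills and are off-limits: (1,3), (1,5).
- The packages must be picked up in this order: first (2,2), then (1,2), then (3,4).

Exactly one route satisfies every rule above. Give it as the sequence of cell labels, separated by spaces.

The waypoints must appear in the order (2,2), (1,2), (3,4), with no cell reused.
Route from (2,4): left 2 to (2,2), up 1 to (1,2), left 1 to (1,1), down 2 to (3,1), right 4 to (3,5) — 10 moves in all.
Check: order respected ((2,2) at step 2, (1,2) at step 3, (3,4) at step 9).

(2,4) (2,3) (2,2) (1,2) (1,1) (2,1) (3,1) (3,2) (3,3) (3,4) (3,5)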